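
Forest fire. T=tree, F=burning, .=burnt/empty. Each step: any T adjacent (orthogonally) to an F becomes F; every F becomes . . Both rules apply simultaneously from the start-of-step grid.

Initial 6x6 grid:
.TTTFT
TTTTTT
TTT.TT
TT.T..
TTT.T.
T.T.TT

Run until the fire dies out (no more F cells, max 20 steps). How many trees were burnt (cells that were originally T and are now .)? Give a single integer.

Step 1: +3 fires, +1 burnt (F count now 3)
Step 2: +4 fires, +3 burnt (F count now 4)
Step 3: +3 fires, +4 burnt (F count now 3)
Step 4: +2 fires, +3 burnt (F count now 2)
Step 5: +2 fires, +2 burnt (F count now 2)
Step 6: +2 fires, +2 burnt (F count now 2)
Step 7: +2 fires, +2 burnt (F count now 2)
Step 8: +2 fires, +2 burnt (F count now 2)
Step 9: +2 fires, +2 burnt (F count now 2)
Step 10: +0 fires, +2 burnt (F count now 0)
Fire out after step 10
Initially T: 26, now '.': 32
Total burnt (originally-T cells now '.'): 22

Answer: 22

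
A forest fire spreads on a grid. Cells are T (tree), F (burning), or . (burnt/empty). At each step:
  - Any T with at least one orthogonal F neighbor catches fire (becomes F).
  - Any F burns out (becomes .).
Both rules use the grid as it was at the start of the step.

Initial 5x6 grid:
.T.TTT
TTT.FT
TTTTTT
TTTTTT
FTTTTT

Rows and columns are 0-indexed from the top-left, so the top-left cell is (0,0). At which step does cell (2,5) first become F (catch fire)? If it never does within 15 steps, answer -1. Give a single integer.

Step 1: cell (2,5)='T' (+5 fires, +2 burnt)
Step 2: cell (2,5)='F' (+8 fires, +5 burnt)
  -> target ignites at step 2
Step 3: cell (2,5)='.' (+8 fires, +8 burnt)
Step 4: cell (2,5)='.' (+3 fires, +8 burnt)
Step 5: cell (2,5)='.' (+1 fires, +3 burnt)
Step 6: cell (2,5)='.' (+0 fires, +1 burnt)
  fire out at step 6

2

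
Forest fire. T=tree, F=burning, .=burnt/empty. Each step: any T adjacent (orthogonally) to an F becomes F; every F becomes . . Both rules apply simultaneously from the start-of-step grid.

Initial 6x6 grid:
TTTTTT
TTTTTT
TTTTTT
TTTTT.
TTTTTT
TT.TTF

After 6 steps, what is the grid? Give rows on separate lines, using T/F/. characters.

Step 1: 2 trees catch fire, 1 burn out
  TTTTTT
  TTTTTT
  TTTTTT
  TTTTT.
  TTTTTF
  TT.TF.
Step 2: 2 trees catch fire, 2 burn out
  TTTTTT
  TTTTTT
  TTTTTT
  TTTTT.
  TTTTF.
  TT.F..
Step 3: 2 trees catch fire, 2 burn out
  TTTTTT
  TTTTTT
  TTTTTT
  TTTTF.
  TTTF..
  TT....
Step 4: 3 trees catch fire, 2 burn out
  TTTTTT
  TTTTTT
  TTTTFT
  TTTF..
  TTF...
  TT....
Step 5: 5 trees catch fire, 3 burn out
  TTTTTT
  TTTTFT
  TTTF.F
  TTF...
  TF....
  TT....
Step 6: 7 trees catch fire, 5 burn out
  TTTTFT
  TTTF.F
  TTF...
  TF....
  F.....
  TF....

TTTTFT
TTTF.F
TTF...
TF....
F.....
TF....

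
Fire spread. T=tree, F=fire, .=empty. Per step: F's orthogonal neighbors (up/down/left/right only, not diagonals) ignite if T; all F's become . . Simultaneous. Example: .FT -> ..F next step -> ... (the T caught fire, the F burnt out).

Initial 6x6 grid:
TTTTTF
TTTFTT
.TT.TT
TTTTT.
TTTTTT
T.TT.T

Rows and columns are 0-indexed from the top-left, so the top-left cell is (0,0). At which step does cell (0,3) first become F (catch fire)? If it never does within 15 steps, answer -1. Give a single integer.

Step 1: cell (0,3)='F' (+5 fires, +2 burnt)
  -> target ignites at step 1
Step 2: cell (0,3)='.' (+5 fires, +5 burnt)
Step 3: cell (0,3)='.' (+5 fires, +5 burnt)
Step 4: cell (0,3)='.' (+5 fires, +5 burnt)
Step 5: cell (0,3)='.' (+5 fires, +5 burnt)
Step 6: cell (0,3)='.' (+3 fires, +5 burnt)
Step 7: cell (0,3)='.' (+1 fires, +3 burnt)
Step 8: cell (0,3)='.' (+0 fires, +1 burnt)
  fire out at step 8

1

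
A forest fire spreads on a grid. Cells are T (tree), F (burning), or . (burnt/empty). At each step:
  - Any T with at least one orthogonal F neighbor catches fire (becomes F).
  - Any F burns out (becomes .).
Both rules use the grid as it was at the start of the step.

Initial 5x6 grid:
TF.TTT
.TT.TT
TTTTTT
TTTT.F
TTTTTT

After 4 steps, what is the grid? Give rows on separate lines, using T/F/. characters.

Step 1: 4 trees catch fire, 2 burn out
  F..TTT
  .FT.TT
  TTTTTF
  TTTT..
  TTTTTF
Step 2: 5 trees catch fire, 4 burn out
  ...TTT
  ..F.TF
  TFTTF.
  TTTT..
  TTTTF.
Step 3: 7 trees catch fire, 5 burn out
  ...TTF
  ....F.
  F.FF..
  TFTT..
  TTTF..
Step 4: 6 trees catch fire, 7 burn out
  ...TF.
  ......
  ......
  F.FF..
  TFF...

...TF.
......
......
F.FF..
TFF...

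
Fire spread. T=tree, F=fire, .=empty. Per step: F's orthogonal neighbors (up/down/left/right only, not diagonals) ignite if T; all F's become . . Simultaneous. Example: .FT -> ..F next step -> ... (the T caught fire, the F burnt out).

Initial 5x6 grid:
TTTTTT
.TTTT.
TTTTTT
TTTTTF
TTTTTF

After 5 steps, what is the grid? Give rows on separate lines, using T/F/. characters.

Step 1: 3 trees catch fire, 2 burn out
  TTTTTT
  .TTTT.
  TTTTTF
  TTTTF.
  TTTTF.
Step 2: 3 trees catch fire, 3 burn out
  TTTTTT
  .TTTT.
  TTTTF.
  TTTF..
  TTTF..
Step 3: 4 trees catch fire, 3 burn out
  TTTTTT
  .TTTF.
  TTTF..
  TTF...
  TTF...
Step 4: 5 trees catch fire, 4 burn out
  TTTTFT
  .TTF..
  TTF...
  TF....
  TF....
Step 5: 6 trees catch fire, 5 burn out
  TTTF.F
  .TF...
  TF....
  F.....
  F.....

TTTF.F
.TF...
TF....
F.....
F.....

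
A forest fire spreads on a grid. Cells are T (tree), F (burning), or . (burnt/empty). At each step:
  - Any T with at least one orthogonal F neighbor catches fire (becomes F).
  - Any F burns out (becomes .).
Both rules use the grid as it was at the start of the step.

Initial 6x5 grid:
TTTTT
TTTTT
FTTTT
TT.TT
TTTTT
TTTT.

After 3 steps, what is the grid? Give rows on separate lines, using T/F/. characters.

Step 1: 3 trees catch fire, 1 burn out
  TTTTT
  FTTTT
  .FTTT
  FT.TT
  TTTTT
  TTTT.
Step 2: 5 trees catch fire, 3 burn out
  FTTTT
  .FTTT
  ..FTT
  .F.TT
  FTTTT
  TTTT.
Step 3: 5 trees catch fire, 5 burn out
  .FTTT
  ..FTT
  ...FT
  ...TT
  .FTTT
  FTTT.

.FTTT
..FTT
...FT
...TT
.FTTT
FTTT.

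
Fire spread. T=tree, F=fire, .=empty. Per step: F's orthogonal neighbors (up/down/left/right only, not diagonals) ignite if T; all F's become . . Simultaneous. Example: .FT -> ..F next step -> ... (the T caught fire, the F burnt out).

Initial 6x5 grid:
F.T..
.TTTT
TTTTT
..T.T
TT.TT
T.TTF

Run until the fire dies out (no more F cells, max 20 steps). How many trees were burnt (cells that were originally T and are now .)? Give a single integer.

Answer: 16

Derivation:
Step 1: +2 fires, +2 burnt (F count now 2)
Step 2: +3 fires, +2 burnt (F count now 3)
Step 3: +1 fires, +3 burnt (F count now 1)
Step 4: +2 fires, +1 burnt (F count now 2)
Step 5: +2 fires, +2 burnt (F count now 2)
Step 6: +3 fires, +2 burnt (F count now 3)
Step 7: +3 fires, +3 burnt (F count now 3)
Step 8: +0 fires, +3 burnt (F count now 0)
Fire out after step 8
Initially T: 19, now '.': 27
Total burnt (originally-T cells now '.'): 16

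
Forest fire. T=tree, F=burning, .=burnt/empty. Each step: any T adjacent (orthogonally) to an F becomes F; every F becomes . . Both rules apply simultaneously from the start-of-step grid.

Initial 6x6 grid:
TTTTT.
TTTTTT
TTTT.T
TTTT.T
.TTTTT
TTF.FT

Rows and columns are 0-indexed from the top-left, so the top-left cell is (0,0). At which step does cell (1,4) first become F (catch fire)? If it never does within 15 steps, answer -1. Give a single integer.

Step 1: cell (1,4)='T' (+4 fires, +2 burnt)
Step 2: cell (1,4)='T' (+5 fires, +4 burnt)
Step 3: cell (1,4)='T' (+4 fires, +5 burnt)
Step 4: cell (1,4)='T' (+5 fires, +4 burnt)
Step 5: cell (1,4)='T' (+5 fires, +5 burnt)
Step 6: cell (1,4)='F' (+4 fires, +5 burnt)
  -> target ignites at step 6
Step 7: cell (1,4)='.' (+2 fires, +4 burnt)
Step 8: cell (1,4)='.' (+0 fires, +2 burnt)
  fire out at step 8

6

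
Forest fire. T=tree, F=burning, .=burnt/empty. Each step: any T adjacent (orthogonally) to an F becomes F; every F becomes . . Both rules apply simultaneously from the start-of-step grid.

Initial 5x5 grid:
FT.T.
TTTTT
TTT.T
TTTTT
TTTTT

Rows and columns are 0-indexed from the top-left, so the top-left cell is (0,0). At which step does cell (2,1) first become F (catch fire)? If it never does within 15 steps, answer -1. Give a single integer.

Step 1: cell (2,1)='T' (+2 fires, +1 burnt)
Step 2: cell (2,1)='T' (+2 fires, +2 burnt)
Step 3: cell (2,1)='F' (+3 fires, +2 burnt)
  -> target ignites at step 3
Step 4: cell (2,1)='.' (+4 fires, +3 burnt)
Step 5: cell (2,1)='.' (+4 fires, +4 burnt)
Step 6: cell (2,1)='.' (+3 fires, +4 burnt)
Step 7: cell (2,1)='.' (+2 fires, +3 burnt)
Step 8: cell (2,1)='.' (+1 fires, +2 burnt)
Step 9: cell (2,1)='.' (+0 fires, +1 burnt)
  fire out at step 9

3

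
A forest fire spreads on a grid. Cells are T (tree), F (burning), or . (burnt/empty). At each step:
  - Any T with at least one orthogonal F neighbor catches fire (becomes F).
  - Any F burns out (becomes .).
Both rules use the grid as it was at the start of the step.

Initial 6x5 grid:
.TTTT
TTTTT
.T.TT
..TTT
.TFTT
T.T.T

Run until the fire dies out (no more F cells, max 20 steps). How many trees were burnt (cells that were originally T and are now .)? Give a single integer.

Step 1: +4 fires, +1 burnt (F count now 4)
Step 2: +2 fires, +4 burnt (F count now 2)
Step 3: +3 fires, +2 burnt (F count now 3)
Step 4: +2 fires, +3 burnt (F count now 2)
Step 5: +3 fires, +2 burnt (F count now 3)
Step 6: +3 fires, +3 burnt (F count now 3)
Step 7: +3 fires, +3 burnt (F count now 3)
Step 8: +0 fires, +3 burnt (F count now 0)
Fire out after step 8
Initially T: 21, now '.': 29
Total burnt (originally-T cells now '.'): 20

Answer: 20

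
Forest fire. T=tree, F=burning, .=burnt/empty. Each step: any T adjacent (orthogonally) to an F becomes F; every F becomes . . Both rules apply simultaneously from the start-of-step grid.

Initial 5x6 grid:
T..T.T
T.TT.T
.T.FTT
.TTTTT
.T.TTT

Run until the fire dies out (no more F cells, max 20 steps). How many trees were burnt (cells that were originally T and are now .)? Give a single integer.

Step 1: +3 fires, +1 burnt (F count now 3)
Step 2: +6 fires, +3 burnt (F count now 6)
Step 3: +4 fires, +6 burnt (F count now 4)
Step 4: +4 fires, +4 burnt (F count now 4)
Step 5: +0 fires, +4 burnt (F count now 0)
Fire out after step 5
Initially T: 19, now '.': 28
Total burnt (originally-T cells now '.'): 17

Answer: 17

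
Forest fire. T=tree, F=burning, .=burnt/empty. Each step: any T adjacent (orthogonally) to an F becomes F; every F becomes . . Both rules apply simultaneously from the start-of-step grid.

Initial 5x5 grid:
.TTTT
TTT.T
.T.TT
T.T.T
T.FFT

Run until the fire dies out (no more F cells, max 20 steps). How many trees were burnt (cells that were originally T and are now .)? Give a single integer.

Answer: 14

Derivation:
Step 1: +2 fires, +2 burnt (F count now 2)
Step 2: +1 fires, +2 burnt (F count now 1)
Step 3: +1 fires, +1 burnt (F count now 1)
Step 4: +2 fires, +1 burnt (F count now 2)
Step 5: +1 fires, +2 burnt (F count now 1)
Step 6: +1 fires, +1 burnt (F count now 1)
Step 7: +1 fires, +1 burnt (F count now 1)
Step 8: +2 fires, +1 burnt (F count now 2)
Step 9: +1 fires, +2 burnt (F count now 1)
Step 10: +2 fires, +1 burnt (F count now 2)
Step 11: +0 fires, +2 burnt (F count now 0)
Fire out after step 11
Initially T: 16, now '.': 23
Total burnt (originally-T cells now '.'): 14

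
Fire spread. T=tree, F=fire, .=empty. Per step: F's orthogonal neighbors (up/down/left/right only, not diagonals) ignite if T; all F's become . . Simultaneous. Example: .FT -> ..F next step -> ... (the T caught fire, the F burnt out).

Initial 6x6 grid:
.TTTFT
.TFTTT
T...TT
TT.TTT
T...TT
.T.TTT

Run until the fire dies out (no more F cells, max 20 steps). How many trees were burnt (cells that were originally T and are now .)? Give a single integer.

Step 1: +6 fires, +2 burnt (F count now 6)
Step 2: +3 fires, +6 burnt (F count now 3)
Step 3: +2 fires, +3 burnt (F count now 2)
Step 4: +3 fires, +2 burnt (F count now 3)
Step 5: +2 fires, +3 burnt (F count now 2)
Step 6: +2 fires, +2 burnt (F count now 2)
Step 7: +0 fires, +2 burnt (F count now 0)
Fire out after step 7
Initially T: 23, now '.': 31
Total burnt (originally-T cells now '.'): 18

Answer: 18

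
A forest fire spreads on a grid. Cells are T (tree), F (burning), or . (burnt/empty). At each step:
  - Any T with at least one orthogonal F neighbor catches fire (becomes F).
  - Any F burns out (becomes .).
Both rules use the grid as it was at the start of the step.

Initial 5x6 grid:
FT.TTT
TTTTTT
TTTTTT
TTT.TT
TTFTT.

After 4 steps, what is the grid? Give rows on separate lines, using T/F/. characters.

Step 1: 5 trees catch fire, 2 burn out
  .F.TTT
  FTTTTT
  TTTTTT
  TTF.TT
  TF.FT.
Step 2: 6 trees catch fire, 5 burn out
  ...TTT
  .FTTTT
  FTFTTT
  TF..TT
  F...F.
Step 3: 5 trees catch fire, 6 burn out
  ...TTT
  ..FTTT
  .F.FTT
  F...FT
  ......
Step 4: 3 trees catch fire, 5 burn out
  ...TTT
  ...FTT
  ....FT
  .....F
  ......

...TTT
...FTT
....FT
.....F
......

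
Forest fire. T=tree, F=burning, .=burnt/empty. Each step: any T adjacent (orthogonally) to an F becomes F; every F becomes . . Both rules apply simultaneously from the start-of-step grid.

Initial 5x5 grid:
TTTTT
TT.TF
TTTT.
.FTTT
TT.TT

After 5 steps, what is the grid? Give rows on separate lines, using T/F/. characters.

Step 1: 5 trees catch fire, 2 burn out
  TTTTF
  TT.F.
  TFTT.
  ..FTT
  TF.TT
Step 2: 7 trees catch fire, 5 burn out
  TTTF.
  TF...
  F.FF.
  ...FT
  F..TT
Step 3: 5 trees catch fire, 7 burn out
  TFF..
  F....
  .....
  ....F
  ...FT
Step 4: 2 trees catch fire, 5 burn out
  F....
  .....
  .....
  .....
  ....F
Step 5: 0 trees catch fire, 2 burn out
  .....
  .....
  .....
  .....
  .....

.....
.....
.....
.....
.....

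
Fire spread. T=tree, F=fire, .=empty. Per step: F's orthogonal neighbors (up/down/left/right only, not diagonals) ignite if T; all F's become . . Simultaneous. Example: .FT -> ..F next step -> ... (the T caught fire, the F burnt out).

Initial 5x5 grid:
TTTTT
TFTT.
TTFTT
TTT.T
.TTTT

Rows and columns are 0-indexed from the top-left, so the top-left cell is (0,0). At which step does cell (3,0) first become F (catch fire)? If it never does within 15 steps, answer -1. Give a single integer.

Step 1: cell (3,0)='T' (+6 fires, +2 burnt)
Step 2: cell (3,0)='T' (+7 fires, +6 burnt)
Step 3: cell (3,0)='F' (+5 fires, +7 burnt)
  -> target ignites at step 3
Step 4: cell (3,0)='.' (+2 fires, +5 burnt)
Step 5: cell (3,0)='.' (+0 fires, +2 burnt)
  fire out at step 5

3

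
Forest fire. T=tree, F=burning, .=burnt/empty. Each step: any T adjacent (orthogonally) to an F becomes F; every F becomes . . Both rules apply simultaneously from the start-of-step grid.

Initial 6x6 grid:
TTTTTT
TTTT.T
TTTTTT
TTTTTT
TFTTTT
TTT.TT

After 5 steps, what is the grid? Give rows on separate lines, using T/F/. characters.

Step 1: 4 trees catch fire, 1 burn out
  TTTTTT
  TTTT.T
  TTTTTT
  TFTTTT
  F.FTTT
  TFT.TT
Step 2: 6 trees catch fire, 4 burn out
  TTTTTT
  TTTT.T
  TFTTTT
  F.FTTT
  ...FTT
  F.F.TT
Step 3: 5 trees catch fire, 6 burn out
  TTTTTT
  TFTT.T
  F.FTTT
  ...FTT
  ....FT
  ....TT
Step 4: 7 trees catch fire, 5 burn out
  TFTTTT
  F.FT.T
  ...FTT
  ....FT
  .....F
  ....FT
Step 5: 6 trees catch fire, 7 burn out
  F.FTTT
  ...F.T
  ....FT
  .....F
  ......
  .....F

F.FTTT
...F.T
....FT
.....F
......
.....F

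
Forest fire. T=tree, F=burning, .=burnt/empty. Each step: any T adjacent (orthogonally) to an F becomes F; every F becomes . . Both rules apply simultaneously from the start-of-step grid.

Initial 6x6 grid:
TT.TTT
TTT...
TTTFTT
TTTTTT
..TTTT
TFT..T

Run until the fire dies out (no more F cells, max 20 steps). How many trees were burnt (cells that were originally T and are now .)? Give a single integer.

Step 1: +5 fires, +2 burnt (F count now 5)
Step 2: +7 fires, +5 burnt (F count now 7)
Step 3: +5 fires, +7 burnt (F count now 5)
Step 4: +4 fires, +5 burnt (F count now 4)
Step 5: +2 fires, +4 burnt (F count now 2)
Step 6: +0 fires, +2 burnt (F count now 0)
Fire out after step 6
Initially T: 26, now '.': 33
Total burnt (originally-T cells now '.'): 23

Answer: 23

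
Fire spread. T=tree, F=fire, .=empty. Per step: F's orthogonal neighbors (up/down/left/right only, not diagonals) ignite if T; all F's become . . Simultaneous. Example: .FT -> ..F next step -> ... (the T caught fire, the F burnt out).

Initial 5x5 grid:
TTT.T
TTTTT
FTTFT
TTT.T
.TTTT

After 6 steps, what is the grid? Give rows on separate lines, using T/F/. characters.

Step 1: 6 trees catch fire, 2 burn out
  TTT.T
  FTTFT
  .FF.F
  FTT.T
  .TTTT
Step 2: 7 trees catch fire, 6 burn out
  FTT.T
  .FF.F
  .....
  .FF.F
  .TTTT
Step 3: 6 trees catch fire, 7 burn out
  .FF.F
  .....
  .....
  .....
  .FFTF
Step 4: 1 trees catch fire, 6 burn out
  .....
  .....
  .....
  .....
  ...F.
Step 5: 0 trees catch fire, 1 burn out
  .....
  .....
  .....
  .....
  .....
Step 6: 0 trees catch fire, 0 burn out
  .....
  .....
  .....
  .....
  .....

.....
.....
.....
.....
.....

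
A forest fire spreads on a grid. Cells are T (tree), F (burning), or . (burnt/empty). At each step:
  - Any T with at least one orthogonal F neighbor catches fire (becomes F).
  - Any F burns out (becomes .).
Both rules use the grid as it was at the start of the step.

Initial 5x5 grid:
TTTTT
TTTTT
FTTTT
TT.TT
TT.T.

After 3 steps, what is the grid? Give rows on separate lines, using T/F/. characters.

Step 1: 3 trees catch fire, 1 burn out
  TTTTT
  FTTTT
  .FTTT
  FT.TT
  TT.T.
Step 2: 5 trees catch fire, 3 burn out
  FTTTT
  .FTTT
  ..FTT
  .F.TT
  FT.T.
Step 3: 4 trees catch fire, 5 burn out
  .FTTT
  ..FTT
  ...FT
  ...TT
  .F.T.

.FTTT
..FTT
...FT
...TT
.F.T.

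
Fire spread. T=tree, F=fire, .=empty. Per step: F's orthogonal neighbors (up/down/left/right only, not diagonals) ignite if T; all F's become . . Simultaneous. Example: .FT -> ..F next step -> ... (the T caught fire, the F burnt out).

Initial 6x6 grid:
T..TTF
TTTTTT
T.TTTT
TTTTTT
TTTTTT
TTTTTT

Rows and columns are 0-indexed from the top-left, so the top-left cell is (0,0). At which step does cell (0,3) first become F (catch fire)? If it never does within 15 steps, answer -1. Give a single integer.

Step 1: cell (0,3)='T' (+2 fires, +1 burnt)
Step 2: cell (0,3)='F' (+3 fires, +2 burnt)
  -> target ignites at step 2
Step 3: cell (0,3)='.' (+3 fires, +3 burnt)
Step 4: cell (0,3)='.' (+4 fires, +3 burnt)
Step 5: cell (0,3)='.' (+5 fires, +4 burnt)
Step 6: cell (0,3)='.' (+4 fires, +5 burnt)
Step 7: cell (0,3)='.' (+5 fires, +4 burnt)
Step 8: cell (0,3)='.' (+3 fires, +5 burnt)
Step 9: cell (0,3)='.' (+2 fires, +3 burnt)
Step 10: cell (0,3)='.' (+1 fires, +2 burnt)
Step 11: cell (0,3)='.' (+0 fires, +1 burnt)
  fire out at step 11

2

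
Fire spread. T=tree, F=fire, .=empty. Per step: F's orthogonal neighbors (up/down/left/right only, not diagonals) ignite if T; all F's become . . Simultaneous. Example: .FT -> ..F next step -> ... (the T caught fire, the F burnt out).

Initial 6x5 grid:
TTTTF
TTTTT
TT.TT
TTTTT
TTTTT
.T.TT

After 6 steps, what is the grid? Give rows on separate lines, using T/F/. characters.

Step 1: 2 trees catch fire, 1 burn out
  TTTF.
  TTTTF
  TT.TT
  TTTTT
  TTTTT
  .T.TT
Step 2: 3 trees catch fire, 2 burn out
  TTF..
  TTTF.
  TT.TF
  TTTTT
  TTTTT
  .T.TT
Step 3: 4 trees catch fire, 3 burn out
  TF...
  TTF..
  TT.F.
  TTTTF
  TTTTT
  .T.TT
Step 4: 4 trees catch fire, 4 burn out
  F....
  TF...
  TT...
  TTTF.
  TTTTF
  .T.TT
Step 5: 5 trees catch fire, 4 burn out
  .....
  F....
  TF...
  TTF..
  TTTF.
  .T.TF
Step 6: 4 trees catch fire, 5 burn out
  .....
  .....
  F....
  TF...
  TTF..
  .T.F.

.....
.....
F....
TF...
TTF..
.T.F.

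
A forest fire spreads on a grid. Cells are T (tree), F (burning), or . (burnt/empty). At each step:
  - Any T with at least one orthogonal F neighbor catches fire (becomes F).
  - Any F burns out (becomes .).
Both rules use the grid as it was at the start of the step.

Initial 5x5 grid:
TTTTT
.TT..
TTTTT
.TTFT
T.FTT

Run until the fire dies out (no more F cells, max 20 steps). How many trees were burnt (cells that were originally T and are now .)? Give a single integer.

Answer: 17

Derivation:
Step 1: +4 fires, +2 burnt (F count now 4)
Step 2: +4 fires, +4 burnt (F count now 4)
Step 3: +2 fires, +4 burnt (F count now 2)
Step 4: +3 fires, +2 burnt (F count now 3)
Step 5: +2 fires, +3 burnt (F count now 2)
Step 6: +2 fires, +2 burnt (F count now 2)
Step 7: +0 fires, +2 burnt (F count now 0)
Fire out after step 7
Initially T: 18, now '.': 24
Total burnt (originally-T cells now '.'): 17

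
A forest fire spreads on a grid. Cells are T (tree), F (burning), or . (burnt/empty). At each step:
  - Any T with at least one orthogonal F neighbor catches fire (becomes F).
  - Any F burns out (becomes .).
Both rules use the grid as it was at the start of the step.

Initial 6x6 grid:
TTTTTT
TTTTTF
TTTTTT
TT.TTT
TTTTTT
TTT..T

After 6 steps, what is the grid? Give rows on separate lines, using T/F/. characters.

Step 1: 3 trees catch fire, 1 burn out
  TTTTTF
  TTTTF.
  TTTTTF
  TT.TTT
  TTTTTT
  TTT..T
Step 2: 4 trees catch fire, 3 burn out
  TTTTF.
  TTTF..
  TTTTF.
  TT.TTF
  TTTTTT
  TTT..T
Step 3: 5 trees catch fire, 4 burn out
  TTTF..
  TTF...
  TTTF..
  TT.TF.
  TTTTTF
  TTT..T
Step 4: 6 trees catch fire, 5 burn out
  TTF...
  TF....
  TTF...
  TT.F..
  TTTTF.
  TTT..F
Step 5: 4 trees catch fire, 6 burn out
  TF....
  F.....
  TF....
  TT....
  TTTF..
  TTT...
Step 6: 4 trees catch fire, 4 burn out
  F.....
  ......
  F.....
  TF....
  TTF...
  TTT...

F.....
......
F.....
TF....
TTF...
TTT...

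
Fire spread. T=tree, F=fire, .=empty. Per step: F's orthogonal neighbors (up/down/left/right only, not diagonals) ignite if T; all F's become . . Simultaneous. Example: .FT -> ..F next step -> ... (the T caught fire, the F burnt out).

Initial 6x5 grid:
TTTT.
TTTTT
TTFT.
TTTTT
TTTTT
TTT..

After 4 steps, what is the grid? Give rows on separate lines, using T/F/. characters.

Step 1: 4 trees catch fire, 1 burn out
  TTTT.
  TTFTT
  TF.F.
  TTFTT
  TTTTT
  TTT..
Step 2: 7 trees catch fire, 4 burn out
  TTFT.
  TF.FT
  F....
  TF.FT
  TTFTT
  TTT..
Step 3: 9 trees catch fire, 7 burn out
  TF.F.
  F...F
  .....
  F...F
  TF.FT
  TTF..
Step 4: 4 trees catch fire, 9 burn out
  F....
  .....
  .....
  .....
  F...F
  TF...

F....
.....
.....
.....
F...F
TF...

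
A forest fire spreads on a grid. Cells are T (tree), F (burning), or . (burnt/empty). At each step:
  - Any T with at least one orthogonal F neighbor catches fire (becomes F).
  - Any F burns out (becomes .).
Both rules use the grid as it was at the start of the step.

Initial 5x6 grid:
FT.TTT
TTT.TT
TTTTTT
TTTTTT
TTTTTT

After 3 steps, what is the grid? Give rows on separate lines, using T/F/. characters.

Step 1: 2 trees catch fire, 1 burn out
  .F.TTT
  FTT.TT
  TTTTTT
  TTTTTT
  TTTTTT
Step 2: 2 trees catch fire, 2 burn out
  ...TTT
  .FT.TT
  FTTTTT
  TTTTTT
  TTTTTT
Step 3: 3 trees catch fire, 2 burn out
  ...TTT
  ..F.TT
  .FTTTT
  FTTTTT
  TTTTTT

...TTT
..F.TT
.FTTTT
FTTTTT
TTTTTT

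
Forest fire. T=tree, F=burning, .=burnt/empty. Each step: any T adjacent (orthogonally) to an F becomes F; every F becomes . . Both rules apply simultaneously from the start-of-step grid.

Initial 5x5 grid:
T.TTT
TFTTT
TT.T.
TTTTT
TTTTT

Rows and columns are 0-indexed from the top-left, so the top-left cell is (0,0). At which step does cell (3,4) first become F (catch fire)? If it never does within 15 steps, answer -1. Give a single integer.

Step 1: cell (3,4)='T' (+3 fires, +1 burnt)
Step 2: cell (3,4)='T' (+5 fires, +3 burnt)
Step 3: cell (3,4)='T' (+6 fires, +5 burnt)
Step 4: cell (3,4)='T' (+4 fires, +6 burnt)
Step 5: cell (3,4)='F' (+2 fires, +4 burnt)
  -> target ignites at step 5
Step 6: cell (3,4)='.' (+1 fires, +2 burnt)
Step 7: cell (3,4)='.' (+0 fires, +1 burnt)
  fire out at step 7

5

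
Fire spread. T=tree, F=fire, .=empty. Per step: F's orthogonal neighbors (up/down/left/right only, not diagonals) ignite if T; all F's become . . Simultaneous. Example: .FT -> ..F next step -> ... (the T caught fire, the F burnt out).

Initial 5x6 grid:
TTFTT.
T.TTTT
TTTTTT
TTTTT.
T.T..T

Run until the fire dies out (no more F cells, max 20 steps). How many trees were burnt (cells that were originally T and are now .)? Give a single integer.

Answer: 22

Derivation:
Step 1: +3 fires, +1 burnt (F count now 3)
Step 2: +4 fires, +3 burnt (F count now 4)
Step 3: +5 fires, +4 burnt (F count now 5)
Step 4: +6 fires, +5 burnt (F count now 6)
Step 5: +3 fires, +6 burnt (F count now 3)
Step 6: +1 fires, +3 burnt (F count now 1)
Step 7: +0 fires, +1 burnt (F count now 0)
Fire out after step 7
Initially T: 23, now '.': 29
Total burnt (originally-T cells now '.'): 22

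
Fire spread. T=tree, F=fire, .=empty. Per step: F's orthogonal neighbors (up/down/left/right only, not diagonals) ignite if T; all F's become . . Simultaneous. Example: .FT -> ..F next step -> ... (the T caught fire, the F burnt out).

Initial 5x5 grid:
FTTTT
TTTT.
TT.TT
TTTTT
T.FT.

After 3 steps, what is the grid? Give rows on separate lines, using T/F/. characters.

Step 1: 4 trees catch fire, 2 burn out
  .FTTT
  FTTT.
  TT.TT
  TTFTT
  T..F.
Step 2: 5 trees catch fire, 4 burn out
  ..FTT
  .FTT.
  FT.TT
  TF.FT
  T....
Step 3: 6 trees catch fire, 5 burn out
  ...FT
  ..FT.
  .F.FT
  F...F
  T....

...FT
..FT.
.F.FT
F...F
T....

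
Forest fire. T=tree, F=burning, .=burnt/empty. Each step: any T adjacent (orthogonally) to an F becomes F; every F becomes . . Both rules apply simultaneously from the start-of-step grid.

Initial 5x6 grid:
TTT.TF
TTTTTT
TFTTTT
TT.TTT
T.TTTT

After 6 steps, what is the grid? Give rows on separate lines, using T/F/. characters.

Step 1: 6 trees catch fire, 2 burn out
  TTT.F.
  TFTTTF
  F.FTTT
  TF.TTT
  T.TTTT
Step 2: 7 trees catch fire, 6 burn out
  TFT...
  F.FTF.
  ...FTF
  F..TTT
  T.TTTT
Step 3: 7 trees catch fire, 7 burn out
  F.F...
  ...F..
  ....F.
  ...FTF
  F.TTTT
Step 4: 3 trees catch fire, 7 burn out
  ......
  ......
  ......
  ....F.
  ..TFTF
Step 5: 2 trees catch fire, 3 burn out
  ......
  ......
  ......
  ......
  ..F.F.
Step 6: 0 trees catch fire, 2 burn out
  ......
  ......
  ......
  ......
  ......

......
......
......
......
......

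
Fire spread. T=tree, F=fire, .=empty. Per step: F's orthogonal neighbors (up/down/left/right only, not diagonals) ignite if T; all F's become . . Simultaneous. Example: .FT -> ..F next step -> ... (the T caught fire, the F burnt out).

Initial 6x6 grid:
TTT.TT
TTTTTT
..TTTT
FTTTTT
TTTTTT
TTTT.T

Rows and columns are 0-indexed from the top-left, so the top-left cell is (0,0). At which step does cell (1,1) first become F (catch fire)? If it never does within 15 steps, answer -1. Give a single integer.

Step 1: cell (1,1)='T' (+2 fires, +1 burnt)
Step 2: cell (1,1)='T' (+3 fires, +2 burnt)
Step 3: cell (1,1)='T' (+4 fires, +3 burnt)
Step 4: cell (1,1)='T' (+5 fires, +4 burnt)
Step 5: cell (1,1)='F' (+7 fires, +5 burnt)
  -> target ignites at step 5
Step 6: cell (1,1)='.' (+5 fires, +7 burnt)
Step 7: cell (1,1)='.' (+4 fires, +5 burnt)
Step 8: cell (1,1)='.' (+1 fires, +4 burnt)
Step 9: cell (1,1)='.' (+0 fires, +1 burnt)
  fire out at step 9

5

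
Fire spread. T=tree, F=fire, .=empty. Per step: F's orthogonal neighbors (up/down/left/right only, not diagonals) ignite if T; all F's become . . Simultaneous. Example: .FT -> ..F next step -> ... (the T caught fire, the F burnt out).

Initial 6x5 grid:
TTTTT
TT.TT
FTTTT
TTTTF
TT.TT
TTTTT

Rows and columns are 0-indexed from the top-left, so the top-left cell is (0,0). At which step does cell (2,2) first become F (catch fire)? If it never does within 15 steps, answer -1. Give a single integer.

Step 1: cell (2,2)='T' (+6 fires, +2 burnt)
Step 2: cell (2,2)='F' (+10 fires, +6 burnt)
  -> target ignites at step 2
Step 3: cell (2,2)='.' (+6 fires, +10 burnt)
Step 4: cell (2,2)='.' (+4 fires, +6 burnt)
Step 5: cell (2,2)='.' (+0 fires, +4 burnt)
  fire out at step 5

2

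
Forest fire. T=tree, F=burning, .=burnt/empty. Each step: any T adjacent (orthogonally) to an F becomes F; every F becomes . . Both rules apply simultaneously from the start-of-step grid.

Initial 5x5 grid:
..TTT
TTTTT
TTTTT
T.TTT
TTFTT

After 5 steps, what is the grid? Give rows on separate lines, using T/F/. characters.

Step 1: 3 trees catch fire, 1 burn out
  ..TTT
  TTTTT
  TTTTT
  T.FTT
  TF.FT
Step 2: 4 trees catch fire, 3 burn out
  ..TTT
  TTTTT
  TTFTT
  T..FT
  F...F
Step 3: 5 trees catch fire, 4 burn out
  ..TTT
  TTFTT
  TF.FT
  F...F
  .....
Step 4: 5 trees catch fire, 5 burn out
  ..FTT
  TF.FT
  F...F
  .....
  .....
Step 5: 3 trees catch fire, 5 burn out
  ...FT
  F...F
  .....
  .....
  .....

...FT
F...F
.....
.....
.....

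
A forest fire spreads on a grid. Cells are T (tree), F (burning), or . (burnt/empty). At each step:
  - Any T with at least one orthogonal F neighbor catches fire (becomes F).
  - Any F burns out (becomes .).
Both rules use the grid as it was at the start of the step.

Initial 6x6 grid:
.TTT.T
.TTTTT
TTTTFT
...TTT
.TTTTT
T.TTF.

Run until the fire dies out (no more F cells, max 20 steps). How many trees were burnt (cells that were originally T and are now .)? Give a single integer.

Answer: 24

Derivation:
Step 1: +6 fires, +2 burnt (F count now 6)
Step 2: +8 fires, +6 burnt (F count now 8)
Step 3: +5 fires, +8 burnt (F count now 5)
Step 4: +4 fires, +5 burnt (F count now 4)
Step 5: +1 fires, +4 burnt (F count now 1)
Step 6: +0 fires, +1 burnt (F count now 0)
Fire out after step 6
Initially T: 25, now '.': 35
Total burnt (originally-T cells now '.'): 24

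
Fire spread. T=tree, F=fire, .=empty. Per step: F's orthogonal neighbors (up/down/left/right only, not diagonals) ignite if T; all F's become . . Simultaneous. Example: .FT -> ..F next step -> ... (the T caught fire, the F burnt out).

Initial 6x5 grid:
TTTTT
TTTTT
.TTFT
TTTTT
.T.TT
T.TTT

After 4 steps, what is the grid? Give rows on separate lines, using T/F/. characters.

Step 1: 4 trees catch fire, 1 burn out
  TTTTT
  TTTFT
  .TF.F
  TTTFT
  .T.TT
  T.TTT
Step 2: 7 trees catch fire, 4 burn out
  TTTFT
  TTF.F
  .F...
  TTF.F
  .T.FT
  T.TTT
Step 3: 6 trees catch fire, 7 burn out
  TTF.F
  TF...
  .....
  TF...
  .T..F
  T.TFT
Step 4: 6 trees catch fire, 6 burn out
  TF...
  F....
  .....
  F....
  .F...
  T.F.F

TF...
F....
.....
F....
.F...
T.F.F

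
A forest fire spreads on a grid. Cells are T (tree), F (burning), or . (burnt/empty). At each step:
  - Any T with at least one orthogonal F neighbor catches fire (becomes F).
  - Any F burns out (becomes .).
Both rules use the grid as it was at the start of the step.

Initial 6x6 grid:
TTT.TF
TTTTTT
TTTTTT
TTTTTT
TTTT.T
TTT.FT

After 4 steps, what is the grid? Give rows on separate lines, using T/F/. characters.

Step 1: 3 trees catch fire, 2 burn out
  TTT.F.
  TTTTTF
  TTTTTT
  TTTTTT
  TTTT.T
  TTT..F
Step 2: 3 trees catch fire, 3 burn out
  TTT...
  TTTTF.
  TTTTTF
  TTTTTT
  TTTT.F
  TTT...
Step 3: 3 trees catch fire, 3 burn out
  TTT...
  TTTF..
  TTTTF.
  TTTTTF
  TTTT..
  TTT...
Step 4: 3 trees catch fire, 3 burn out
  TTT...
  TTF...
  TTTF..
  TTTTF.
  TTTT..
  TTT...

TTT...
TTF...
TTTF..
TTTTF.
TTTT..
TTT...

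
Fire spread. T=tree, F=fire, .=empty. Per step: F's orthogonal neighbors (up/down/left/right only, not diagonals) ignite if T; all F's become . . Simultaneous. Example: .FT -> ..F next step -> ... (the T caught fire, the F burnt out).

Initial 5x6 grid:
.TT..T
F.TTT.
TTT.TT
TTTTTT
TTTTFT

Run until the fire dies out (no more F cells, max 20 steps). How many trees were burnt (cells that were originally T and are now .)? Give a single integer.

Step 1: +4 fires, +2 burnt (F count now 4)
Step 2: +6 fires, +4 burnt (F count now 6)
Step 3: +7 fires, +6 burnt (F count now 7)
Step 4: +2 fires, +7 burnt (F count now 2)
Step 5: +1 fires, +2 burnt (F count now 1)
Step 6: +1 fires, +1 burnt (F count now 1)
Step 7: +0 fires, +1 burnt (F count now 0)
Fire out after step 7
Initially T: 22, now '.': 29
Total burnt (originally-T cells now '.'): 21

Answer: 21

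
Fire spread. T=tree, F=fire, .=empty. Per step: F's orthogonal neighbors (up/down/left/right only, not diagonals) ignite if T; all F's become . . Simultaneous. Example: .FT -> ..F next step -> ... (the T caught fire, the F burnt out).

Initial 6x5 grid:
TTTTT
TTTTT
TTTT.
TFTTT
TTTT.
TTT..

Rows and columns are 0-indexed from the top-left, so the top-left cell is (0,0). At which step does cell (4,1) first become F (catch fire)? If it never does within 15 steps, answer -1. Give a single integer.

Step 1: cell (4,1)='F' (+4 fires, +1 burnt)
  -> target ignites at step 1
Step 2: cell (4,1)='.' (+7 fires, +4 burnt)
Step 3: cell (4,1)='.' (+8 fires, +7 burnt)
Step 4: cell (4,1)='.' (+3 fires, +8 burnt)
Step 5: cell (4,1)='.' (+2 fires, +3 burnt)
Step 6: cell (4,1)='.' (+1 fires, +2 burnt)
Step 7: cell (4,1)='.' (+0 fires, +1 burnt)
  fire out at step 7

1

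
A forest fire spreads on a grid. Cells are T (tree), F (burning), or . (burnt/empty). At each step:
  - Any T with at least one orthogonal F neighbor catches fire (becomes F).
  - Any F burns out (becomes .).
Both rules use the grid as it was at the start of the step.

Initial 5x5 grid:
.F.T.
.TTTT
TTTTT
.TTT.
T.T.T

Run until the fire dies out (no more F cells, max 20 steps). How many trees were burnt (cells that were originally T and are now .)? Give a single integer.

Answer: 14

Derivation:
Step 1: +1 fires, +1 burnt (F count now 1)
Step 2: +2 fires, +1 burnt (F count now 2)
Step 3: +4 fires, +2 burnt (F count now 4)
Step 4: +4 fires, +4 burnt (F count now 4)
Step 5: +3 fires, +4 burnt (F count now 3)
Step 6: +0 fires, +3 burnt (F count now 0)
Fire out after step 6
Initially T: 16, now '.': 23
Total burnt (originally-T cells now '.'): 14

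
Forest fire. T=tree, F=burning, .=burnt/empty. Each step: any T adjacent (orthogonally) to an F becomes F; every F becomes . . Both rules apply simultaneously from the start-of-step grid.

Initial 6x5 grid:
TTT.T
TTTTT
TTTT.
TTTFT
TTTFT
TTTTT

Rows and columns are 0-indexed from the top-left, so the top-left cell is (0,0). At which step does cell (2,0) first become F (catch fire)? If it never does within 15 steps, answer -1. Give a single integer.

Step 1: cell (2,0)='T' (+6 fires, +2 burnt)
Step 2: cell (2,0)='T' (+6 fires, +6 burnt)
Step 3: cell (2,0)='T' (+6 fires, +6 burnt)
Step 4: cell (2,0)='F' (+5 fires, +6 burnt)
  -> target ignites at step 4
Step 5: cell (2,0)='.' (+2 fires, +5 burnt)
Step 6: cell (2,0)='.' (+1 fires, +2 burnt)
Step 7: cell (2,0)='.' (+0 fires, +1 burnt)
  fire out at step 7

4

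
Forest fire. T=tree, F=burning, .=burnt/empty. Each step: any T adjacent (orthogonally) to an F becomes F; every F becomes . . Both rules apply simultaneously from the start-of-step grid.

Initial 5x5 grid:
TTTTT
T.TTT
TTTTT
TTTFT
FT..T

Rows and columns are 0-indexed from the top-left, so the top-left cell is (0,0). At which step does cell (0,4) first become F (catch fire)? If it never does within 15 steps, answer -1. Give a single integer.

Step 1: cell (0,4)='T' (+5 fires, +2 burnt)
Step 2: cell (0,4)='T' (+6 fires, +5 burnt)
Step 3: cell (0,4)='T' (+5 fires, +6 burnt)
Step 4: cell (0,4)='F' (+3 fires, +5 burnt)
  -> target ignites at step 4
Step 5: cell (0,4)='.' (+1 fires, +3 burnt)
Step 6: cell (0,4)='.' (+0 fires, +1 burnt)
  fire out at step 6

4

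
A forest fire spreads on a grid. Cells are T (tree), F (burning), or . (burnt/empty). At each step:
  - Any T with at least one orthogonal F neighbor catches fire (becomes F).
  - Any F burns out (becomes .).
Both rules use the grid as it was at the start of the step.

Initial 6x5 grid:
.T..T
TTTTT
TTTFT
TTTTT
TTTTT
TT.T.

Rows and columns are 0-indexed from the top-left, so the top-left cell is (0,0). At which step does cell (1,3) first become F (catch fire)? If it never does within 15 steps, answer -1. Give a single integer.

Step 1: cell (1,3)='F' (+4 fires, +1 burnt)
  -> target ignites at step 1
Step 2: cell (1,3)='.' (+6 fires, +4 burnt)
Step 3: cell (1,3)='.' (+7 fires, +6 burnt)
Step 4: cell (1,3)='.' (+4 fires, +7 burnt)
Step 5: cell (1,3)='.' (+2 fires, +4 burnt)
Step 6: cell (1,3)='.' (+1 fires, +2 burnt)
Step 7: cell (1,3)='.' (+0 fires, +1 burnt)
  fire out at step 7

1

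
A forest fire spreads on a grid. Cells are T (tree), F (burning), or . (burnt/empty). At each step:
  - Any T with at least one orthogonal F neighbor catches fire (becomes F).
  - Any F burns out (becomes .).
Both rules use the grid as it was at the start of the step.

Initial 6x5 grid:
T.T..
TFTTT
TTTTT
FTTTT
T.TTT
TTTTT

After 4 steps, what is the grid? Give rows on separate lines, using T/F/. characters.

Step 1: 6 trees catch fire, 2 burn out
  T.T..
  F.FTT
  FFTTT
  .FTTT
  F.TTT
  TTTTT
Step 2: 6 trees catch fire, 6 burn out
  F.F..
  ...FT
  ..FTT
  ..FTT
  ..TTT
  FTTTT
Step 3: 5 trees catch fire, 6 burn out
  .....
  ....F
  ...FT
  ...FT
  ..FTT
  .FTTT
Step 4: 4 trees catch fire, 5 burn out
  .....
  .....
  ....F
  ....F
  ...FT
  ..FTT

.....
.....
....F
....F
...FT
..FTT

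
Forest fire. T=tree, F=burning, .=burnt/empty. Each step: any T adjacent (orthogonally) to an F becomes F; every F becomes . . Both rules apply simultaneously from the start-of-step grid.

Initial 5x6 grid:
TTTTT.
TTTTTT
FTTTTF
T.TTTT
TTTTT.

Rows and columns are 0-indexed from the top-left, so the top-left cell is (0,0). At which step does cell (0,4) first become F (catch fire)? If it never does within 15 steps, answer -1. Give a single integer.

Step 1: cell (0,4)='T' (+6 fires, +2 burnt)
Step 2: cell (0,4)='T' (+7 fires, +6 burnt)
Step 3: cell (0,4)='F' (+8 fires, +7 burnt)
  -> target ignites at step 3
Step 4: cell (0,4)='.' (+4 fires, +8 burnt)
Step 5: cell (0,4)='.' (+0 fires, +4 burnt)
  fire out at step 5

3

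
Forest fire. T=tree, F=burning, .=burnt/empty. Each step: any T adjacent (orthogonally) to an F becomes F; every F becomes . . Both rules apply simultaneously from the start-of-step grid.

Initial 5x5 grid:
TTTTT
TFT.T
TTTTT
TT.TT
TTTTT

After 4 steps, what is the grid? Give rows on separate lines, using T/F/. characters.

Step 1: 4 trees catch fire, 1 burn out
  TFTTT
  F.F.T
  TFTTT
  TT.TT
  TTTTT
Step 2: 5 trees catch fire, 4 burn out
  F.FTT
  ....T
  F.FTT
  TF.TT
  TTTTT
Step 3: 4 trees catch fire, 5 burn out
  ...FT
  ....T
  ...FT
  F..TT
  TFTTT
Step 4: 5 trees catch fire, 4 burn out
  ....F
  ....T
  ....F
  ...FT
  F.FTT

....F
....T
....F
...FT
F.FTT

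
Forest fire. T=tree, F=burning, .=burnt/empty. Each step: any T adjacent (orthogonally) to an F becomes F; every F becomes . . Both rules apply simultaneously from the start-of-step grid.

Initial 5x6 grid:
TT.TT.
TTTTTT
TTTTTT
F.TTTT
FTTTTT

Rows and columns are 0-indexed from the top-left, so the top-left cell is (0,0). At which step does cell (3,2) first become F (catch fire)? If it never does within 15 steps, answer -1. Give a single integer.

Step 1: cell (3,2)='T' (+2 fires, +2 burnt)
Step 2: cell (3,2)='T' (+3 fires, +2 burnt)
Step 3: cell (3,2)='F' (+5 fires, +3 burnt)
  -> target ignites at step 3
Step 4: cell (3,2)='.' (+5 fires, +5 burnt)
Step 5: cell (3,2)='.' (+4 fires, +5 burnt)
Step 6: cell (3,2)='.' (+4 fires, +4 burnt)
Step 7: cell (3,2)='.' (+2 fires, +4 burnt)
Step 8: cell (3,2)='.' (+0 fires, +2 burnt)
  fire out at step 8

3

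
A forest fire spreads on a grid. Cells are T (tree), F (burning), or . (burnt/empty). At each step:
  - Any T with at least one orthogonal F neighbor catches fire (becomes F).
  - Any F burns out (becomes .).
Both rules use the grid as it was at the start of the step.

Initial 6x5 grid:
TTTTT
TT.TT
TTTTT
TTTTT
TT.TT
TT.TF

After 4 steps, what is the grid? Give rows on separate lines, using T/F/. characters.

Step 1: 2 trees catch fire, 1 burn out
  TTTTT
  TT.TT
  TTTTT
  TTTTT
  TT.TF
  TT.F.
Step 2: 2 trees catch fire, 2 burn out
  TTTTT
  TT.TT
  TTTTT
  TTTTF
  TT.F.
  TT...
Step 3: 2 trees catch fire, 2 burn out
  TTTTT
  TT.TT
  TTTTF
  TTTF.
  TT...
  TT...
Step 4: 3 trees catch fire, 2 burn out
  TTTTT
  TT.TF
  TTTF.
  TTF..
  TT...
  TT...

TTTTT
TT.TF
TTTF.
TTF..
TT...
TT...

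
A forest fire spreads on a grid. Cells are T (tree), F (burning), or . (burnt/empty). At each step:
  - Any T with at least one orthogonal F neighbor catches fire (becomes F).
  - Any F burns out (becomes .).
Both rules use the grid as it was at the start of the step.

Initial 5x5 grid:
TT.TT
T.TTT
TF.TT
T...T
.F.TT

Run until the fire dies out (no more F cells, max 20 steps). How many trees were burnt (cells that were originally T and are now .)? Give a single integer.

Step 1: +1 fires, +2 burnt (F count now 1)
Step 2: +2 fires, +1 burnt (F count now 2)
Step 3: +1 fires, +2 burnt (F count now 1)
Step 4: +1 fires, +1 burnt (F count now 1)
Step 5: +0 fires, +1 burnt (F count now 0)
Fire out after step 5
Initially T: 15, now '.': 15
Total burnt (originally-T cells now '.'): 5

Answer: 5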